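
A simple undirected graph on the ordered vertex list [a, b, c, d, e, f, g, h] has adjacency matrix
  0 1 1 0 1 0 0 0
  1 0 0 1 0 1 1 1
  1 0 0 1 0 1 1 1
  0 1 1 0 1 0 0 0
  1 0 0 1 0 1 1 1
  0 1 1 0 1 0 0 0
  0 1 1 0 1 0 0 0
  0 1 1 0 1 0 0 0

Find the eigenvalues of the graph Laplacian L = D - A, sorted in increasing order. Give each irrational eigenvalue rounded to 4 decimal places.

Reading degrees in the order [a, b, c, d, e, f, g, h] gives [3, 5, 5, 3, 5, 3, 3, 3]; set D = diag(3, 5, 5, 3, 5, 3, 3, 3) and form L = D - A. The multiplicity of 0 as a Laplacian eigenvalue equals the number of connected components. The single zero eigenvalue shows the graph is connected. The largest eigenvalue, 8, is at most the vertex count 8.

[0, 3, 3, 3, 3, 5, 5, 8]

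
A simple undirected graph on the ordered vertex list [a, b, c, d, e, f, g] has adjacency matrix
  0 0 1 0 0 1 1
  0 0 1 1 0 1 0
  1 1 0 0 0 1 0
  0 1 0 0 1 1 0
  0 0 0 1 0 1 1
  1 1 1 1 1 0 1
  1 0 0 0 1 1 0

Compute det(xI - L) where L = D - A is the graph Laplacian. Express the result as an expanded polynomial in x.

With the vertex order [a, b, c, d, e, f, g], the degrees are [3, 3, 3, 3, 3, 6, 3], giving D = diag(3, 3, 3, 3, 3, 6, 3) and L = D - A. Computing det(xI - L) by cofactor expansion (or equivalently via sum-over-permutations) gives x^7 - 24x^6 + 231x^5 - 1140x^4 + 3036x^3 - 4128x^2 + 2240x. Since p(0) = det(-L) = 0, x divides p(x). The eigenvalues sum to 24, which equals trace(L) = 2|E|. There is one zero in the spectrum, matching the 1 component.

x^7 - 24x^6 + 231x^5 - 1140x^4 + 3036x^3 - 4128x^2 + 2240x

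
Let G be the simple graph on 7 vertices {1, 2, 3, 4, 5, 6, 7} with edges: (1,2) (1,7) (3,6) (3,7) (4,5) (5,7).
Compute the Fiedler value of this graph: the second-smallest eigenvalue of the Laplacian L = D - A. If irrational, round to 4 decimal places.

With the vertex order [1, 2, 3, 4, 5, 6, 7], the degrees are [2, 1, 2, 1, 2, 1, 3], giving D = diag(2, 1, 2, 1, 2, 1, 3) and L = D - A. Computing the eigenvalues of L and sorting gives [0, 0.3820, 0.3820, 1.5858, 2.6180, 2.6180, 4.4142]. The Fiedler value lambda_2 = 0.3820 is strictly positive, so the graph is connected. The largest eigenvalue, 4.4142, is at most the vertex count 7. There is one zero in the spectrum, matching the 1 component.

0.3820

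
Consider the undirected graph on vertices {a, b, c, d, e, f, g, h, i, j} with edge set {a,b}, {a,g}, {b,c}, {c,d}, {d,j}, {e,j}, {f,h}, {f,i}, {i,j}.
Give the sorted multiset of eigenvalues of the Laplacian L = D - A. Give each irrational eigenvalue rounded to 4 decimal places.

[0, 0.1172, 0.3820, 0.7586, 1.3820, 1.6674, 2.6180, 3.0846, 3.6180, 4.3721]

Reading degrees in the order [a, b, c, d, e, f, g, h, i, j] gives [2, 2, 2, 2, 1, 2, 1, 1, 2, 3]; set D = diag(2, 2, 2, 2, 1, 2, 1, 1, 2, 3) and form L = D - A. The multiplicity of 0 as a Laplacian eigenvalue equals the number of connected components. The single zero eigenvalue shows the graph is connected. There is one zero in the spectrum, matching the 1 component.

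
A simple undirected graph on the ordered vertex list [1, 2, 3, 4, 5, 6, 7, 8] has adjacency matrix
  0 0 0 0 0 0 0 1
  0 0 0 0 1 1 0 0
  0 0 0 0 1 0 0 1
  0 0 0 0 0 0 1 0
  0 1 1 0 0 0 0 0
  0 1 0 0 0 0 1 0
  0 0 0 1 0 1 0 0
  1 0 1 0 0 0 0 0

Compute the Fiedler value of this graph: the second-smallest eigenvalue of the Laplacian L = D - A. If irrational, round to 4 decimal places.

0.1522

Reading degrees in the order [1, 2, 3, 4, 5, 6, 7, 8] gives [1, 2, 2, 1, 2, 2, 2, 2]; set D = diag(1, 2, 2, 1, 2, 2, 2, 2) and form L = D - A. The sorted Laplacian eigenvalues are [0, 0.1522, 0.5858, 1.2346, 2, 2.7654, 3.4142, 3.8478]; the algebraic connectivity is the second entry, 0.1522. The largest eigenvalue, 3.8478, is at most the vertex count 8. By the matrix-tree theorem the graph has (1/8) * product of the nonzero eigenvalues = 1 spanning tree.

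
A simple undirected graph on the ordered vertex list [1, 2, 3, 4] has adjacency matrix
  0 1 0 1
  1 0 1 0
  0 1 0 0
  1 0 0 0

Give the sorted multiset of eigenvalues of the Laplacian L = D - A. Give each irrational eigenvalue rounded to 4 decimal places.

[0, 0.5858, 2, 3.4142]

Each diagonal entry of L is the vertex degree and each off-diagonal entry is -1 where an edge is present, 0 otherwise; in the order [1, 2, 3, 4] the diagonal is [2, 2, 1, 1]. Diagonalising L (or applying a numerical eigensolver to the 4x4 matrix) gives the spectrum above. The single zero eigenvalue shows the graph is connected.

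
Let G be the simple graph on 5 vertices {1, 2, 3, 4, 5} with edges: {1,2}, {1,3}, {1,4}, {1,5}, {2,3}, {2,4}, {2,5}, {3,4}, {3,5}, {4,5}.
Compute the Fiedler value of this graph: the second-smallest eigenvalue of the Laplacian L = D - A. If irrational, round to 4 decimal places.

With the vertex order [1, 2, 3, 4, 5], the degrees are [4, 4, 4, 4, 4], giving D = diag(4, 4, 4, 4, 4) and L = D - A. Computing the eigenvalues of L and sorting gives [0, 5, 5, 5, 5]. The Fiedler value lambda_2 = 5 is strictly positive, so the graph is connected. The eigenvalues sum to 20, which equals trace(L) = 2|E|.

5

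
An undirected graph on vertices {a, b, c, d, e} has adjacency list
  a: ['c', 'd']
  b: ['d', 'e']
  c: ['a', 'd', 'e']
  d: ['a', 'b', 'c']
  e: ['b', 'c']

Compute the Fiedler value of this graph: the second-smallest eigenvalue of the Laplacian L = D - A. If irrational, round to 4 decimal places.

With the vertex order [a, b, c, d, e], the degrees are [2, 2, 3, 3, 2], giving D = diag(2, 2, 3, 3, 2) and L = D - A. The smallest Laplacian eigenvalue is always 0. The next one, lambda_2 = 1.3820, measures how hard the graph is to disconnect: larger values mean better connectivity. There is one zero in the spectrum, matching the 1 component. The eigenvalues sum to 12, which equals trace(L) = 2|E|.

1.3820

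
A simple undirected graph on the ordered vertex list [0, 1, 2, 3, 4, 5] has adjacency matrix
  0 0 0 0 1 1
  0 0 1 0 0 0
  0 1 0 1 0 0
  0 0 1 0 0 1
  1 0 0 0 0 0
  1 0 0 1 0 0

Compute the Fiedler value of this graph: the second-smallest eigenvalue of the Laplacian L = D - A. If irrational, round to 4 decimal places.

0.2679

Each diagonal entry of L is the vertex degree and each off-diagonal entry is -1 where an edge is present, 0 otherwise; in the order [0, 1, 2, 3, 4, 5] the diagonal is [2, 1, 2, 2, 1, 2]. Computing the eigenvalues of L and sorting gives [0, 0.2679, 1, 2, 3, 3.7321]. The Fiedler value lambda_2 = 0.2679 is strictly positive, so the graph is connected.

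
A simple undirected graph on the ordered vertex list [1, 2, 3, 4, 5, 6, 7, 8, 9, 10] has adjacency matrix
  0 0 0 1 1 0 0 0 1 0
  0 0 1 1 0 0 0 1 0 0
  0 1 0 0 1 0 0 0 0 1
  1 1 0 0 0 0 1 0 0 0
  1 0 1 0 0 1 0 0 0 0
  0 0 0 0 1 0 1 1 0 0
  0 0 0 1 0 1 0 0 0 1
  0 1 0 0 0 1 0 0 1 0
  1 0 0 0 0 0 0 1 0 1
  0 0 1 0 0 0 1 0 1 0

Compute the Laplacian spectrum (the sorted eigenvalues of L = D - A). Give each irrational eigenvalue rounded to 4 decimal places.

[0, 2, 2, 2, 2, 2, 5, 5, 5, 5]

Reading degrees in the order [1, 2, 3, 4, 5, 6, 7, 8, 9, 10] gives [3, 3, 3, 3, 3, 3, 3, 3, 3, 3]; set D = diag(3, 3, 3, 3, 3, 3, 3, 3, 3, 3) and form L = D - A. L is symmetric positive semidefinite, so every eigenvalue is real and nonnegative. The single zero eigenvalue shows the graph is connected. The eigenvalues sum to 30, which equals trace(L) = 2|E|.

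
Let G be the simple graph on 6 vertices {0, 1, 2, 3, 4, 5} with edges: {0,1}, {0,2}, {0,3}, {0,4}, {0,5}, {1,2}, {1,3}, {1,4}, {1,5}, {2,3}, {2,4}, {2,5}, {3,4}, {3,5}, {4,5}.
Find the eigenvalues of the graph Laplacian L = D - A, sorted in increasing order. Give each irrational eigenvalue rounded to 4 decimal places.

[0, 6, 6, 6, 6, 6]

With the vertex order [0, 1, 2, 3, 4, 5], the degrees are [5, 5, 5, 5, 5, 5], giving D = diag(5, 5, 5, 5, 5, 5) and L = D - A. Since every row of L sums to 0, the all-ones vector is in the kernel and 0 is an eigenvalue. The single zero eigenvalue shows the graph is connected. The largest eigenvalue, 6, is at most the vertex count 6. By the matrix-tree theorem the graph has (1/6) * product of the nonzero eigenvalues = 1296 spanning trees.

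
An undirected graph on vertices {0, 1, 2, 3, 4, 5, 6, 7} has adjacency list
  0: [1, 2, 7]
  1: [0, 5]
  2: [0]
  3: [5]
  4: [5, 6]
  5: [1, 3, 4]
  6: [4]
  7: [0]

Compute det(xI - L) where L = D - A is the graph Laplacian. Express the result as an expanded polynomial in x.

x^8 - 14x^7 + 76x^6 - 204x^5 + 288x^4 - 210x^3 + 71x^2 - 8x

With the vertex order [0, 1, 2, 3, 4, 5, 6, 7], the degrees are [3, 2, 1, 1, 2, 3, 1, 1], giving D = diag(3, 2, 1, 1, 2, 3, 1, 1) and L = D - A. Computing det(xI - L) by cofactor expansion (or equivalently via sum-over-permutations) gives x^8 - 14x^7 + 76x^6 - 204x^5 + 288x^4 - 210x^3 + 71x^2 - 8x. Since p(0) = det(-L) = 0, x divides p(x). The eigenvalues sum to 14, which equals trace(L) = 2|E|.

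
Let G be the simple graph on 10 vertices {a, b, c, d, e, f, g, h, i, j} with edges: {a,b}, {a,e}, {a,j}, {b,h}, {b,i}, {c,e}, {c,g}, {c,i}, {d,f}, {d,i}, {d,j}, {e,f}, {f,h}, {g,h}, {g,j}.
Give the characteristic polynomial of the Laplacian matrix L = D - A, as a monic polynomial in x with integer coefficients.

x^10 - 30x^9 + 390x^8 - 2880x^7 + 13305x^6 - 39882x^5 + 77640x^4 - 94800x^3 + 66000x^2 - 20000x

Each diagonal entry of L is the vertex degree and each off-diagonal entry is -1 where an edge is present, 0 otherwise; in the order [a, b, c, d, e, f, g, h, i, j] the diagonal is [3, 3, 3, 3, 3, 3, 3, 3, 3, 3]. Computing det(xI - L) by cofactor expansion (or equivalently via sum-over-permutations) gives x^10 - 30x^9 + 390x^8 - 2880x^7 + 13305x^6 - 39882x^5 + 77640x^4 - 94800x^3 + 66000x^2 - 20000x. The coefficient of x^9 equals -trace(L) = -30, matching the sum of degrees. There is one zero in the spectrum, matching the 1 component. The eigenvalues sum to 30, which equals trace(L) = 2|E|.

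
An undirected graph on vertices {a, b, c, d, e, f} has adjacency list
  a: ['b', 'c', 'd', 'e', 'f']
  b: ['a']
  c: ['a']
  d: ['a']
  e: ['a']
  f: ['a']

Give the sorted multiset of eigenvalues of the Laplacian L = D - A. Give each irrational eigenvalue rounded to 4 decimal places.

[0, 1, 1, 1, 1, 6]

Reading degrees in the order [a, b, c, d, e, f] gives [5, 1, 1, 1, 1, 1]; set D = diag(5, 1, 1, 1, 1, 1) and form L = D - A. Since every row of L sums to 0, the all-ones vector is in the kernel and 0 is an eigenvalue.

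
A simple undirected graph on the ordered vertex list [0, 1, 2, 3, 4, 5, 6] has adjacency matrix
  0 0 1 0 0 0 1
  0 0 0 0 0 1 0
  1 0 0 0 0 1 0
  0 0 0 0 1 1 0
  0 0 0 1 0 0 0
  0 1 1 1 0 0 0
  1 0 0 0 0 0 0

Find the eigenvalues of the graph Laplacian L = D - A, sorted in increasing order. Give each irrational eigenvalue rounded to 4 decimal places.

Each diagonal entry of L is the vertex degree and each off-diagonal entry is -1 where an edge is present, 0 otherwise; in the order [0, 1, 2, 3, 4, 5, 6] the diagonal is [2, 1, 2, 2, 1, 3, 1]. The multiplicity of 0 as a Laplacian eigenvalue equals the number of connected components. The single zero eigenvalue shows the graph is connected. The largest eigenvalue, 4.3342, is at most the vertex count 7.

[0, 0.2603, 0.6262, 1.4055, 2.2742, 3.0996, 4.3342]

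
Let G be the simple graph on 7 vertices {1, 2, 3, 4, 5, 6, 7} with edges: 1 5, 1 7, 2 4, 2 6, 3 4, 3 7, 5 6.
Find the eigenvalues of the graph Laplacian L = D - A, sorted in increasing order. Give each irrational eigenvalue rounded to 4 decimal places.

[0, 0.7530, 0.7530, 2.4450, 2.4450, 3.8019, 3.8019]

Each diagonal entry of L is the vertex degree and each off-diagonal entry is -1 where an edge is present, 0 otherwise; in the order [1, 2, 3, 4, 5, 6, 7] the diagonal is [2, 2, 2, 2, 2, 2, 2]. Diagonalising L (or applying a numerical eigensolver to the 7x7 matrix) gives the spectrum above. By the matrix-tree theorem the graph has (1/7) * product of the nonzero eigenvalues = 7 spanning trees. There is one zero in the spectrum, matching the 1 component.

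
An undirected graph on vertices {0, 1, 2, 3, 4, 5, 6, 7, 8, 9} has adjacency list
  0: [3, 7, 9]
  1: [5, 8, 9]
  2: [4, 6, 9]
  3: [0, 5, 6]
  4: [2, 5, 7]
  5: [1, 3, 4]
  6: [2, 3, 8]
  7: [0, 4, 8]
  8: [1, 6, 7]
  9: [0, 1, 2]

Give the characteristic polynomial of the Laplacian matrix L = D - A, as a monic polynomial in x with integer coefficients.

x^10 - 30x^9 + 390x^8 - 2880x^7 + 13305x^6 - 39882x^5 + 77640x^4 - 94800x^3 + 66000x^2 - 20000x

With the vertex order [0, 1, 2, 3, 4, 5, 6, 7, 8, 9], the degrees are [3, 3, 3, 3, 3, 3, 3, 3, 3, 3], giving D = diag(3, 3, 3, 3, 3, 3, 3, 3, 3, 3) and L = D - A. Computing det(xI - L) by cofactor expansion (or equivalently via sum-over-permutations) gives x^10 - 30x^9 + 390x^8 - 2880x^7 + 13305x^6 - 39882x^5 + 77640x^4 - 94800x^3 + 66000x^2 - 20000x. Since p(0) = det(-L) = 0, x divides p(x). There is one zero in the spectrum, matching the 1 component. The largest eigenvalue, 5, is at most the vertex count 10.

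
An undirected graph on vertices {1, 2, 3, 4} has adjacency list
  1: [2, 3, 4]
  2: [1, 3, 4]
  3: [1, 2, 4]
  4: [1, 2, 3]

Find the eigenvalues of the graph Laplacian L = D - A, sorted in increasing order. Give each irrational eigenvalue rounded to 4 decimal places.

[0, 4, 4, 4]

Each diagonal entry of L is the vertex degree and each off-diagonal entry is -1 where an edge is present, 0 otherwise; in the order [1, 2, 3, 4] the diagonal is [3, 3, 3, 3]. Diagonalising L (or applying a numerical eigensolver to the 4x4 matrix) gives the spectrum above. The eigenvalues sum to 12, which equals trace(L) = 2|E|.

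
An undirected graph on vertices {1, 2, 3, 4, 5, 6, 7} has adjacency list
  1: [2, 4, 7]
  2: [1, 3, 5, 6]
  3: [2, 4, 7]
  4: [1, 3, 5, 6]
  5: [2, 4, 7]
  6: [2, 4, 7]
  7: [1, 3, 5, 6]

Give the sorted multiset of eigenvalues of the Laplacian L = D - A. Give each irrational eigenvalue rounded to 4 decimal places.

[0, 3, 3, 3, 4, 4, 7]

Each diagonal entry of L is the vertex degree and each off-diagonal entry is -1 where an edge is present, 0 otherwise; in the order [1, 2, 3, 4, 5, 6, 7] the diagonal is [3, 4, 3, 4, 3, 3, 4]. Diagonalising L (or applying a numerical eigensolver to the 7x7 matrix) gives the spectrum above.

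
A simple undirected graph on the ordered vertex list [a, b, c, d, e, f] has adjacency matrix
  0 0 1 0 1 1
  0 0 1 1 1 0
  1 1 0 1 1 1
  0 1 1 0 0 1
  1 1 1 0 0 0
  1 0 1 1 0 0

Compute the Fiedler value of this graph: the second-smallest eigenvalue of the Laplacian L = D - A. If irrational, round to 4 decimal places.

2.3820

Reading degrees in the order [a, b, c, d, e, f] gives [3, 3, 5, 3, 3, 3]; set D = diag(3, 3, 5, 3, 3, 3) and form L = D - A. Computing the eigenvalues of L and sorting gives [0, 2.3820, 2.3820, 4.6180, 4.6180, 6]. The Fiedler value lambda_2 = 2.3820 is strictly positive, so the graph is connected.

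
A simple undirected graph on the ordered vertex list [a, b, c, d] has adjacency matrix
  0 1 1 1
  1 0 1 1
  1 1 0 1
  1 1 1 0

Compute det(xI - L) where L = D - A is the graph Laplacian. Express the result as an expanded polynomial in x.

x^4 - 12x^3 + 48x^2 - 64x

Each diagonal entry of L is the vertex degree and each off-diagonal entry is -1 where an edge is present, 0 otherwise; in the order [a, b, c, d] the diagonal is [3, 3, 3, 3]. L has integer entries, so p(x) = det(xI - L) has integer coefficients. Expanding the determinant yields x^4 - 12x^3 + 48x^2 - 64x. Since p(0) = det(-L) = 0, x divides p(x). By the matrix-tree theorem the graph has (1/4) * product of the nonzero eigenvalues = 16 spanning trees.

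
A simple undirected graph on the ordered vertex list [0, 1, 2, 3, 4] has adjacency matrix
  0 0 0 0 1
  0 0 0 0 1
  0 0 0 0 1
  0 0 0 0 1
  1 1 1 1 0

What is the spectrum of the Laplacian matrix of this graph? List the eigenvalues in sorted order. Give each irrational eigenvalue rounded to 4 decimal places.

With the vertex order [0, 1, 2, 3, 4], the degrees are [1, 1, 1, 1, 4], giving D = diag(1, 1, 1, 1, 4) and L = D - A. L is symmetric positive semidefinite, so every eigenvalue is real and nonnegative. The single zero eigenvalue shows the graph is connected. There is one zero in the spectrum, matching the 1 component.

[0, 1, 1, 1, 5]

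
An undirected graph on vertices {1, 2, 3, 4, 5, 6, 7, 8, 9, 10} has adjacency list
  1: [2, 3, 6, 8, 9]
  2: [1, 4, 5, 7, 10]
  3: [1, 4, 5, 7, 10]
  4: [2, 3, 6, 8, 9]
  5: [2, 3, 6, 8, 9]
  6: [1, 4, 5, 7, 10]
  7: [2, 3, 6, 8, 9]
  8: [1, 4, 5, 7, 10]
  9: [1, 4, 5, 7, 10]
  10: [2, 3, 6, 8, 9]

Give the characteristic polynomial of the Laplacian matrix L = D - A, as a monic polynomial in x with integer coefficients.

x^10 - 50x^9 + 1100x^8 - 14000x^7 + 113750x^6 - 612500x^5 + 2187500x^4 - 5000000x^3 + 6640625x^2 - 3906250x

Each diagonal entry of L is the vertex degree and each off-diagonal entry is -1 where an edge is present, 0 otherwise; in the order [1, 2, 3, 4, 5, 6, 7, 8, 9, 10] the diagonal is [5, 5, 5, 5, 5, 5, 5, 5, 5, 5]. Computing det(xI - L) by cofactor expansion (or equivalently via sum-over-permutations) gives x^10 - 50x^9 + 1100x^8 - 14000x^7 + 113750x^6 - 612500x^5 + 2187500x^4 - 5000000x^3 + 6640625x^2 - 3906250x. Since p(0) = det(-L) = 0, x divides p(x). By the matrix-tree theorem the graph has (1/10) * product of the nonzero eigenvalues = 390625 spanning trees. The eigenvalues sum to 50, which equals trace(L) = 2|E|.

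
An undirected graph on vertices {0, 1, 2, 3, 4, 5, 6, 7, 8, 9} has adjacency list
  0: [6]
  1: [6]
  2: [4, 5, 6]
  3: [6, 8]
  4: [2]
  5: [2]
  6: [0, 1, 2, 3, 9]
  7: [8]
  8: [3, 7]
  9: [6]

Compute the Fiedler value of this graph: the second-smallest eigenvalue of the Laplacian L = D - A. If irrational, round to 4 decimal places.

0.2222

With the vertex order [0, 1, 2, 3, 4, 5, 6, 7, 8, 9], the degrees are [1, 1, 3, 2, 1, 1, 5, 1, 2, 1], giving D = diag(1, 1, 3, 2, 1, 1, 5, 1, 2, 1) and L = D - A. The smallest Laplacian eigenvalue is always 0. The next one, lambda_2 = 0.2222, measures how hard the graph is to disconnect: larger values mean better connectivity. By the matrix-tree theorem the graph has (1/10) * product of the nonzero eigenvalues = 1 spanning tree. There is one zero in the spectrum, matching the 1 component.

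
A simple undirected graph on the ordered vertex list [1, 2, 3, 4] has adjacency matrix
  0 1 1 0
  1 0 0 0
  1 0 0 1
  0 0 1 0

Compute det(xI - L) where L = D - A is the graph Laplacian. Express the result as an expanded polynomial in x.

x^4 - 6x^3 + 10x^2 - 4x

Each diagonal entry of L is the vertex degree and each off-diagonal entry is -1 where an edge is present, 0 otherwise; in the order [1, 2, 3, 4] the diagonal is [2, 1, 2, 1]. L has integer entries, so p(x) = det(xI - L) has integer coefficients. Expanding the determinant yields x^4 - 6x^3 + 10x^2 - 4x. Since p(0) = det(-L) = 0, x divides p(x). The eigenvalues sum to 6, which equals trace(L) = 2|E|. The largest eigenvalue, 3.4142, is at most the vertex count 4.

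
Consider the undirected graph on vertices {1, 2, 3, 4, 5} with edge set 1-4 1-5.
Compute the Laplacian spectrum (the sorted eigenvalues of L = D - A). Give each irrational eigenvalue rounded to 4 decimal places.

With the vertex order [1, 2, 3, 4, 5], the degrees are [2, 0, 0, 1, 1], giving D = diag(2, 0, 0, 1, 1) and L = D - A. The multiplicity of 0 as a Laplacian eigenvalue equals the number of connected components. The 3 zero eigenvalues correspond to the 3 connected components. There are 3 zeros in the spectrum, matching the 3 components. The eigenvalues sum to 4, which equals trace(L) = 2|E|.

[0, 0, 0, 1, 3]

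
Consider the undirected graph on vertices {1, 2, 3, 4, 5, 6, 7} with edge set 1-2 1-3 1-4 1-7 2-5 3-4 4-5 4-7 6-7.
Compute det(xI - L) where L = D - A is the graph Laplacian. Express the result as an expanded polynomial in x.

x^7 - 18x^6 + 126x^5 - 434x^4 + 766x^3 - 644x^2 + 196x

Each diagonal entry of L is the vertex degree and each off-diagonal entry is -1 where an edge is present, 0 otherwise; in the order [1, 2, 3, 4, 5, 6, 7] the diagonal is [4, 2, 2, 4, 2, 1, 3]. L has integer entries, so p(x) = det(xI - L) has integer coefficients. Expanding the determinant yields x^7 - 18x^6 + 126x^5 - 434x^4 + 766x^3 - 644x^2 + 196x. The coefficient of x^6 equals -trace(L) = -18, matching the sum of degrees. There is one zero in the spectrum, matching the 1 component.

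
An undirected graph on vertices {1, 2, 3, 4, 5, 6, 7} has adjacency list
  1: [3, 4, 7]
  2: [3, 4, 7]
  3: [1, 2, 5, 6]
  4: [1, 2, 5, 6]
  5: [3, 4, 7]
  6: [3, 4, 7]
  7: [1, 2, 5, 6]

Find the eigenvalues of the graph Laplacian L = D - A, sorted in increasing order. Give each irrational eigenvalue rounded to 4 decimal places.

[0, 3, 3, 3, 4, 4, 7]

Each diagonal entry of L is the vertex degree and each off-diagonal entry is -1 where an edge is present, 0 otherwise; in the order [1, 2, 3, 4, 5, 6, 7] the diagonal is [3, 3, 4, 4, 3, 3, 4]. L is symmetric positive semidefinite, so every eigenvalue is real and nonnegative. The single zero eigenvalue shows the graph is connected. By the matrix-tree theorem the graph has (1/7) * product of the nonzero eigenvalues = 432 spanning trees. There is one zero in the spectrum, matching the 1 component.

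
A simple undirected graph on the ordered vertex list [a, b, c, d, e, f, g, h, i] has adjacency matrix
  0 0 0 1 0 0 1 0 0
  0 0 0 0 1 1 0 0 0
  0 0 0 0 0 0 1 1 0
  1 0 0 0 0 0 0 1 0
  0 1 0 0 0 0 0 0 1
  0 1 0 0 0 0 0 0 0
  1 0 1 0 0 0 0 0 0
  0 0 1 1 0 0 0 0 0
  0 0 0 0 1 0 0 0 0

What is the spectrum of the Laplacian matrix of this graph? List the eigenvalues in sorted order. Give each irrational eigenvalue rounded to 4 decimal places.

[0, 0, 0.5858, 1.3820, 1.3820, 2, 3.4142, 3.6180, 3.6180]

With the vertex order [a, b, c, d, e, f, g, h, i], the degrees are [2, 2, 2, 2, 2, 1, 2, 2, 1], giving D = diag(2, 2, 2, 2, 2, 1, 2, 2, 1) and L = D - A. Since every row of L sums to 0, the all-ones vector is in the kernel and 0 is an eigenvalue. The 2 zero eigenvalues correspond to the 2 connected components. The eigenvalues sum to 16, which equals trace(L) = 2|E|. There are 2 zeros in the spectrum, matching the 2 components.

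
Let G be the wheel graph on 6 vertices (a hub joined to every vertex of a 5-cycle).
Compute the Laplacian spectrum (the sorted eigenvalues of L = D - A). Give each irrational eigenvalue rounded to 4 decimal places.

[0, 2.3820, 2.3820, 4.6180, 4.6180, 6]

The graph has 6 vertices and degree multiset [5, 3, 3, 3, 3, 3]; D is the diagonal matrix of degrees and L = D - A. Diagonalising L (or applying a numerical eigensolver to the 6x6 matrix) gives the spectrum above. The largest eigenvalue, 6, is at most the vertex count 6.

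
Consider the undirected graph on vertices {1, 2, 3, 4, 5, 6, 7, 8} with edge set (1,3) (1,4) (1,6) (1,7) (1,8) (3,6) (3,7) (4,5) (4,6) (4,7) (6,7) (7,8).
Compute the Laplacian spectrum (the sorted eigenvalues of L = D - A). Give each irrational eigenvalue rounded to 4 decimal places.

[0, 0, 0.8563, 2.0786, 3.6364, 5.2589, 6, 6.1698]

Each diagonal entry of L is the vertex degree and each off-diagonal entry is -1 where an edge is present, 0 otherwise; in the order [1, 2, 3, 4, 5, 6, 7, 8] the diagonal is [5, 0, 3, 4, 1, 4, 5, 2]. Since every row of L sums to 0, the all-ones vector is in the kernel and 0 is an eigenvalue. The 2 zero eigenvalues correspond to the 2 connected components. The eigenvalues sum to 24, which equals trace(L) = 2|E|. The largest eigenvalue, 6.1698, is at most the vertex count 8.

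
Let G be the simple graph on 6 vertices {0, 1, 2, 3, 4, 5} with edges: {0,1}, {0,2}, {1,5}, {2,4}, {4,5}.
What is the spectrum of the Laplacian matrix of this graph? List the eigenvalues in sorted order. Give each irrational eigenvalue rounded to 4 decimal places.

[0, 0, 1.3820, 1.3820, 3.6180, 3.6180]

With the vertex order [0, 1, 2, 3, 4, 5], the degrees are [2, 2, 2, 0, 2, 2], giving D = diag(2, 2, 2, 0, 2, 2) and L = D - A. L is symmetric positive semidefinite, so every eigenvalue is real and nonnegative. The 2 zero eigenvalues correspond to the 2 connected components.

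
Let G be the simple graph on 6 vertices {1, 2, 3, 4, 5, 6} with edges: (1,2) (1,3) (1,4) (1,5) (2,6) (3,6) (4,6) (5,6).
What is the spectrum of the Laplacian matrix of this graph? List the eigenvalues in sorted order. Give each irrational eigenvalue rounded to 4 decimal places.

[0, 2, 2, 2, 4, 6]

With the vertex order [1, 2, 3, 4, 5, 6], the degrees are [4, 2, 2, 2, 2, 4], giving D = diag(4, 2, 2, 2, 2, 4) and L = D - A. Since every row of L sums to 0, the all-ones vector is in the kernel and 0 is an eigenvalue. The single zero eigenvalue shows the graph is connected. By the matrix-tree theorem the graph has (1/6) * product of the nonzero eigenvalues = 32 spanning trees.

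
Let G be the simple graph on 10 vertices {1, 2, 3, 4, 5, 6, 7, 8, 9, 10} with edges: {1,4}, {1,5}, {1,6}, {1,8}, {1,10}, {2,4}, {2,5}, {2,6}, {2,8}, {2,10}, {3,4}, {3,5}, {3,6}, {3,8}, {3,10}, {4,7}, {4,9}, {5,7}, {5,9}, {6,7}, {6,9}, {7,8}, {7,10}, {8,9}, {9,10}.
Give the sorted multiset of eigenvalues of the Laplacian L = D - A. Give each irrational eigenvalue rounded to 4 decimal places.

[0, 5, 5, 5, 5, 5, 5, 5, 5, 10]

With the vertex order [1, 2, 3, 4, 5, 6, 7, 8, 9, 10], the degrees are [5, 5, 5, 5, 5, 5, 5, 5, 5, 5], giving D = diag(5, 5, 5, 5, 5, 5, 5, 5, 5, 5) and L = D - A. L is symmetric positive semidefinite, so every eigenvalue is real and nonnegative. There is one zero in the spectrum, matching the 1 component. The eigenvalues sum to 50, which equals trace(L) = 2|E|.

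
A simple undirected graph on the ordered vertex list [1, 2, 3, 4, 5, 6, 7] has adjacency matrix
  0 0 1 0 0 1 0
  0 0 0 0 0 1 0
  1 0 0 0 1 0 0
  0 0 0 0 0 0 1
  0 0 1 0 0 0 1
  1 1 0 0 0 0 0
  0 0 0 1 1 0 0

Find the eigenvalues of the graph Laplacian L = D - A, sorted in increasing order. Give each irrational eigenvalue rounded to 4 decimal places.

Reading degrees in the order [1, 2, 3, 4, 5, 6, 7] gives [2, 1, 2, 1, 2, 2, 2]; set D = diag(2, 1, 2, 1, 2, 2, 2) and form L = D - A. The multiplicity of 0 as a Laplacian eigenvalue equals the number of connected components. The single zero eigenvalue shows the graph is connected.

[0, 0.1981, 0.7530, 1.5550, 2.4450, 3.2470, 3.8019]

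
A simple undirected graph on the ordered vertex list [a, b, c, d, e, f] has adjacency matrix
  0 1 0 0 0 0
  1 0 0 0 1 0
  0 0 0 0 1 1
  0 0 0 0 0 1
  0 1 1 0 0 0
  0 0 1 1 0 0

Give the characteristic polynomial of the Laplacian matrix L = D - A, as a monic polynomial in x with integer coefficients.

x^6 - 10x^5 + 36x^4 - 56x^3 + 35x^2 - 6x

With the vertex order [a, b, c, d, e, f], the degrees are [1, 2, 2, 1, 2, 2], giving D = diag(1, 2, 2, 1, 2, 2) and L = D - A. L has integer entries, so p(x) = det(xI - L) has integer coefficients. Expanding the determinant yields x^6 - 10x^5 + 36x^4 - 56x^3 + 35x^2 - 6x. Since p(0) = det(-L) = 0, x divides p(x). By the matrix-tree theorem the graph has (1/6) * product of the nonzero eigenvalues = 1 spanning tree.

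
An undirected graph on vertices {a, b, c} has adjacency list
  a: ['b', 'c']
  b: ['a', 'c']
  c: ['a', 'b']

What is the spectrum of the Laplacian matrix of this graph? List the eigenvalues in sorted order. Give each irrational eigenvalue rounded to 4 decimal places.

[0, 3, 3]

Reading degrees in the order [a, b, c] gives [2, 2, 2]; set D = diag(2, 2, 2) and form L = D - A. L is symmetric positive semidefinite, so every eigenvalue is real and nonnegative. The eigenvalues sum to 6, which equals trace(L) = 2|E|.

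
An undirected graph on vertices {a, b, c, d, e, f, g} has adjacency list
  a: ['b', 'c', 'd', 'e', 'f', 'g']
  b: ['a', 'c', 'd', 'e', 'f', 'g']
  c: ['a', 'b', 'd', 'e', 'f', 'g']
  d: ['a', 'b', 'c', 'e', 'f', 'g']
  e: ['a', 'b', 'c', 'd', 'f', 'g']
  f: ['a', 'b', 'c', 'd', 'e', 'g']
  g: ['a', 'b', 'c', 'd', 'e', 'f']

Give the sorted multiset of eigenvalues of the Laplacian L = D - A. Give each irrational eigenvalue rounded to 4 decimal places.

[0, 7, 7, 7, 7, 7, 7]

Reading degrees in the order [a, b, c, d, e, f, g] gives [6, 6, 6, 6, 6, 6, 6]; set D = diag(6, 6, 6, 6, 6, 6, 6) and form L = D - A. The multiplicity of 0 as a Laplacian eigenvalue equals the number of connected components. The largest eigenvalue, 7, is at most the vertex count 7.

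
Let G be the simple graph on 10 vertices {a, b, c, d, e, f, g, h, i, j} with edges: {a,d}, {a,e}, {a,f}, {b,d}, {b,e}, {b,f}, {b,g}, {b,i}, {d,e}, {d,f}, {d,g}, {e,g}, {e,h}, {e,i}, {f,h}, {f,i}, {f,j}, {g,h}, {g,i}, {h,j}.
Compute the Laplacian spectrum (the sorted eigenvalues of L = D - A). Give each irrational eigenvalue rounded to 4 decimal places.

Each diagonal entry of L is the vertex degree and each off-diagonal entry is -1 where an edge is present, 0 otherwise; in the order [a, b, c, d, e, f, g, h, i, j] the diagonal is [3, 5, 0, 5, 6, 6, 5, 4, 4, 2]. Diagonalising L (or applying a numerical eigensolver to the 10x10 matrix) gives the spectrum above. The 2 zero eigenvalues correspond to the 2 connected components. There are 2 zeros in the spectrum, matching the 2 components.

[0, 0, 1.6372, 2.7718, 4.0656, 4.7446, 5.6375, 6.3312, 6.6878, 8.1243]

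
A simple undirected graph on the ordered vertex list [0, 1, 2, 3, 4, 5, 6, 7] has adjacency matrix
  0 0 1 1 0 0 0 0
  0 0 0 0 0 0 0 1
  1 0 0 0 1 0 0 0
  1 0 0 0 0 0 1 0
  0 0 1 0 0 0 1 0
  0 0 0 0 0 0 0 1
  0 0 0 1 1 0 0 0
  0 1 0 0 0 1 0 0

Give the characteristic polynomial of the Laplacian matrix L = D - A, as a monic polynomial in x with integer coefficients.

Reading degrees in the order [0, 1, 2, 3, 4, 5, 6, 7] gives [2, 1, 2, 2, 2, 1, 2, 2]; set D = diag(2, 1, 2, 2, 2, 1, 2, 2) and form L = D - A. Computing det(xI - L) by cofactor expansion (or equivalently via sum-over-permutations) gives x^8 - 14x^7 + 78x^6 - 220x^5 + 330x^4 - 250x^3 + 75x^2. Since p(0) = det(-L) = 0, x divides p(x). There are 2 zeros in the spectrum, matching the 2 components.

x^8 - 14x^7 + 78x^6 - 220x^5 + 330x^4 - 250x^3 + 75x^2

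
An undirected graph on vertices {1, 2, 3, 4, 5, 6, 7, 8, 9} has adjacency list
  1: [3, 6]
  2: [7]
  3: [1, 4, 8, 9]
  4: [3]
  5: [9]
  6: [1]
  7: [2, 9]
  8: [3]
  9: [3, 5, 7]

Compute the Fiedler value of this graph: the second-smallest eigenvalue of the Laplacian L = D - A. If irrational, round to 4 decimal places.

Reading degrees in the order [1, 2, 3, 4, 5, 6, 7, 8, 9] gives [2, 1, 4, 1, 1, 1, 2, 1, 3]; set D = diag(2, 1, 4, 1, 1, 1, 2, 1, 3) and form L = D - A. The smallest Laplacian eigenvalue is always 0. The next one, lambda_2 = 0.2427, measures how hard the graph is to disconnect: larger values mean better connectivity. There is one zero in the spectrum, matching the 1 component.

0.2427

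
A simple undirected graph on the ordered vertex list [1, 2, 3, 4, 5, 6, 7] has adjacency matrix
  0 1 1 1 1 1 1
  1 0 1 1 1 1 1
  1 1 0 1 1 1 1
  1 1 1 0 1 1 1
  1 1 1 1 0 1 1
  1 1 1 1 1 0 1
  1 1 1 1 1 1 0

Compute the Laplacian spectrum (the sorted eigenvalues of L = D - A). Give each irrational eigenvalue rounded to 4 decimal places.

Each diagonal entry of L is the vertex degree and each off-diagonal entry is -1 where an edge is present, 0 otherwise; in the order [1, 2, 3, 4, 5, 6, 7] the diagonal is [6, 6, 6, 6, 6, 6, 6]. L is symmetric positive semidefinite, so every eigenvalue is real and nonnegative. The single zero eigenvalue shows the graph is connected. There is one zero in the spectrum, matching the 1 component.

[0, 7, 7, 7, 7, 7, 7]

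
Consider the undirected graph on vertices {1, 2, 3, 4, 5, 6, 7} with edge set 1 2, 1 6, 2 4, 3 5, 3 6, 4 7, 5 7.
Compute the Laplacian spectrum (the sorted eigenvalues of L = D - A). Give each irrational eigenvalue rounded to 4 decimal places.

[0, 0.7530, 0.7530, 2.4450, 2.4450, 3.8019, 3.8019]

With the vertex order [1, 2, 3, 4, 5, 6, 7], the degrees are [2, 2, 2, 2, 2, 2, 2], giving D = diag(2, 2, 2, 2, 2, 2, 2) and L = D - A. Since every row of L sums to 0, the all-ones vector is in the kernel and 0 is an eigenvalue. The single zero eigenvalue shows the graph is connected.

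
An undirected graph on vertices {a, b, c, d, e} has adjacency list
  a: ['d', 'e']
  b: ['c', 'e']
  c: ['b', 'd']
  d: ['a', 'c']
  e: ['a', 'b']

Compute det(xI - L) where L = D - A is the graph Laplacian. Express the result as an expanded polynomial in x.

x^5 - 10x^4 + 35x^3 - 50x^2 + 25x

Each diagonal entry of L is the vertex degree and each off-diagonal entry is -1 where an edge is present, 0 otherwise; in the order [a, b, c, d, e] the diagonal is [2, 2, 2, 2, 2]. Computing det(xI - L) by cofactor expansion (or equivalently via sum-over-permutations) gives x^5 - 10x^4 + 35x^3 - 50x^2 + 25x. Since p(0) = det(-L) = 0, x divides p(x). The eigenvalues sum to 10, which equals trace(L) = 2|E|.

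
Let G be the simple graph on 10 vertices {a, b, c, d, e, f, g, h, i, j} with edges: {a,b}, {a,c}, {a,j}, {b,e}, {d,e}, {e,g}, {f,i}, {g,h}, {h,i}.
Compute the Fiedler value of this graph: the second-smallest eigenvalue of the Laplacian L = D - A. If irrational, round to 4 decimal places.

0.1288

Each diagonal entry of L is the vertex degree and each off-diagonal entry is -1 where an edge is present, 0 otherwise; in the order [a, b, c, d, e, f, g, h, i, j] the diagonal is [3, 2, 1, 1, 3, 1, 2, 2, 2, 1]. The smallest Laplacian eigenvalue is always 0. The next one, lambda_2 = 0.1288, measures how hard the graph is to disconnect: larger values mean better connectivity. By the matrix-tree theorem the graph has (1/10) * product of the nonzero eigenvalues = 1 spanning tree.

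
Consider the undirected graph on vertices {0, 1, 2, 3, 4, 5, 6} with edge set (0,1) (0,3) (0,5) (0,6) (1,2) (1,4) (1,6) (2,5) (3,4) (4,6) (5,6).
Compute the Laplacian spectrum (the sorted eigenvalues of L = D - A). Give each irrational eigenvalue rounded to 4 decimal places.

[0, 1.3446, 2.5858, 2.7892, 4, 5.4142, 5.8662]

With the vertex order [0, 1, 2, 3, 4, 5, 6], the degrees are [4, 4, 2, 2, 3, 3, 4], giving D = diag(4, 4, 2, 2, 3, 3, 4) and L = D - A. The multiplicity of 0 as a Laplacian eigenvalue equals the number of connected components. The eigenvalues sum to 22, which equals trace(L) = 2|E|. The largest eigenvalue, 5.8662, is at most the vertex count 7.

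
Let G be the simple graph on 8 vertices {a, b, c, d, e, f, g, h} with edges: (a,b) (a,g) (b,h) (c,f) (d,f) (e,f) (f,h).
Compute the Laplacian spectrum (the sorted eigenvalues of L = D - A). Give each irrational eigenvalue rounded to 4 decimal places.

[0, 0.2023, 1, 1, 1, 2.2472, 3.4527, 5.0979]

Reading degrees in the order [a, b, c, d, e, f, g, h] gives [2, 2, 1, 1, 1, 4, 1, 2]; set D = diag(2, 2, 1, 1, 1, 4, 1, 2) and form L = D - A. Diagonalising L (or applying a numerical eigensolver to the 8x8 matrix) gives the spectrum above.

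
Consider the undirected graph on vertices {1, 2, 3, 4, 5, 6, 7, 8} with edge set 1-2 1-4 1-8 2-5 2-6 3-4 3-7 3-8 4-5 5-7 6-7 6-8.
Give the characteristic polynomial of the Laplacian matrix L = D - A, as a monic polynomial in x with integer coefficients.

x^8 - 24x^7 + 240x^6 - 1296x^5 + 4080x^4 - 7488x^3 + 7424x^2 - 3072x

Each diagonal entry of L is the vertex degree and each off-diagonal entry is -1 where an edge is present, 0 otherwise; in the order [1, 2, 3, 4, 5, 6, 7, 8] the diagonal is [3, 3, 3, 3, 3, 3, 3, 3]. The eigenvalues of L are [0, 2, 2, 2, 4, 4, 4, 6]; the characteristic polynomial is the product of (x - lambda_i), which multiplies out to x^8 - 24x^7 + 240x^6 - 1296x^5 + 4080x^4 - 7488x^3 + 7424x^2 - 3072x. The constant term is 0 because L is singular (the all-ones vector lies in its kernel).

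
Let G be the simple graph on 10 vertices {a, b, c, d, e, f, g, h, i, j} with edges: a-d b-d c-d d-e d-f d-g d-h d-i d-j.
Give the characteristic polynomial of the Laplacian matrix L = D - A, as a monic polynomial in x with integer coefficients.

x^10 - 18x^9 + 108x^8 - 336x^7 + 630x^6 - 756x^5 + 588x^4 - 288x^3 + 81x^2 - 10x

Reading degrees in the order [a, b, c, d, e, f, g, h, i, j] gives [1, 1, 1, 9, 1, 1, 1, 1, 1, 1]; set D = diag(1, 1, 1, 9, 1, 1, 1, 1, 1, 1) and form L = D - A. Computing det(xI - L) by cofactor expansion (or equivalently via sum-over-permutations) gives x^10 - 18x^9 + 108x^8 - 336x^7 + 630x^6 - 756x^5 + 588x^4 - 288x^3 + 81x^2 - 10x. The coefficient of x^9 equals -trace(L) = -18, matching the sum of degrees. The largest eigenvalue, 10, is at most the vertex count 10.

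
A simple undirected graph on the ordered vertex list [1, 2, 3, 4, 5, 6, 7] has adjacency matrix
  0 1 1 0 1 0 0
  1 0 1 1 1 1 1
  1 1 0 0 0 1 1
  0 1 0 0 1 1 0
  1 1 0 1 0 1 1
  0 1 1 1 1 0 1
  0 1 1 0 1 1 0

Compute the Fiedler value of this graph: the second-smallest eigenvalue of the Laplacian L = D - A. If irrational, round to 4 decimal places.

Reading degrees in the order [1, 2, 3, 4, 5, 6, 7] gives [3, 6, 4, 3, 5, 5, 4]; set D = diag(3, 6, 4, 3, 5, 5, 4) and form L = D - A. Computing the eigenvalues of L and sorting gives [0, 2.6072, 3.3023, 4.6405, 5.8631, 6.5869, 7]. The Fiedler value lambda_2 = 2.6072 is strictly positive, so the graph is connected. The largest eigenvalue, 7, is at most the vertex count 7.

2.6072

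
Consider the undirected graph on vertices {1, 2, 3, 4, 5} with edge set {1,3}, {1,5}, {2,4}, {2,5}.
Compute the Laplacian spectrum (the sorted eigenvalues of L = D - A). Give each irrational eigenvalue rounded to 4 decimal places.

Reading degrees in the order [1, 2, 3, 4, 5] gives [2, 2, 1, 1, 2]; set D = diag(2, 2, 1, 1, 2) and form L = D - A. L is symmetric positive semidefinite, so every eigenvalue is real and nonnegative. The largest eigenvalue, 3.6180, is at most the vertex count 5.

[0, 0.3820, 1.3820, 2.6180, 3.6180]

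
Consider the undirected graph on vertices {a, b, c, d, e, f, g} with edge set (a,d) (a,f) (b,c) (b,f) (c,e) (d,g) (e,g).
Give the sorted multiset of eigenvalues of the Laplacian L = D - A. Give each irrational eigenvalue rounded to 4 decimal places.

[0, 0.7530, 0.7530, 2.4450, 2.4450, 3.8019, 3.8019]

Reading degrees in the order [a, b, c, d, e, f, g] gives [2, 2, 2, 2, 2, 2, 2]; set D = diag(2, 2, 2, 2, 2, 2, 2) and form L = D - A. L is symmetric positive semidefinite, so every eigenvalue is real and nonnegative. There is one zero in the spectrum, matching the 1 component.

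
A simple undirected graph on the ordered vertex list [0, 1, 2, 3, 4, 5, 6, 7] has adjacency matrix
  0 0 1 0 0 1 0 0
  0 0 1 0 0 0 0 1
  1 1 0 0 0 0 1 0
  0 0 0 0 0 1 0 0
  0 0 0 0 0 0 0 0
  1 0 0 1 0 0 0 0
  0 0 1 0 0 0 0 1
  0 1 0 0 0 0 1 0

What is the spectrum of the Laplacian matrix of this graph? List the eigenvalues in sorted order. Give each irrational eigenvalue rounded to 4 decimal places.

[0, 0, 0.2765, 1.3323, 2, 2.5219, 3.2920, 4.5772]

Reading degrees in the order [0, 1, 2, 3, 4, 5, 6, 7] gives [2, 2, 3, 1, 0, 2, 2, 2]; set D = diag(2, 2, 3, 1, 0, 2, 2, 2) and form L = D - A. Diagonalising L (or applying a numerical eigensolver to the 8x8 matrix) gives the spectrum above. The 2 zero eigenvalues correspond to the 2 connected components. The eigenvalues sum to 14, which equals trace(L) = 2|E|.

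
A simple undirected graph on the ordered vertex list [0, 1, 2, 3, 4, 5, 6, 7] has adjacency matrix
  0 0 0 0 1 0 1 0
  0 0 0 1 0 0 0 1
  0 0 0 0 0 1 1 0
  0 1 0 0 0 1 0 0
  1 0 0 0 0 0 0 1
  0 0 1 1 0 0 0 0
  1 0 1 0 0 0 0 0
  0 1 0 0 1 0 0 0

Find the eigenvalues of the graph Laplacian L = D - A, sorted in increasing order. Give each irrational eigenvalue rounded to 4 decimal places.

[0, 0.5858, 0.5858, 2, 2, 3.4142, 3.4142, 4]

Each diagonal entry of L is the vertex degree and each off-diagonal entry is -1 where an edge is present, 0 otherwise; in the order [0, 1, 2, 3, 4, 5, 6, 7] the diagonal is [2, 2, 2, 2, 2, 2, 2, 2]. Since every row of L sums to 0, the all-ones vector is in the kernel and 0 is an eigenvalue. The single zero eigenvalue shows the graph is connected. The largest eigenvalue, 4, is at most the vertex count 8. The eigenvalues sum to 16, which equals trace(L) = 2|E|.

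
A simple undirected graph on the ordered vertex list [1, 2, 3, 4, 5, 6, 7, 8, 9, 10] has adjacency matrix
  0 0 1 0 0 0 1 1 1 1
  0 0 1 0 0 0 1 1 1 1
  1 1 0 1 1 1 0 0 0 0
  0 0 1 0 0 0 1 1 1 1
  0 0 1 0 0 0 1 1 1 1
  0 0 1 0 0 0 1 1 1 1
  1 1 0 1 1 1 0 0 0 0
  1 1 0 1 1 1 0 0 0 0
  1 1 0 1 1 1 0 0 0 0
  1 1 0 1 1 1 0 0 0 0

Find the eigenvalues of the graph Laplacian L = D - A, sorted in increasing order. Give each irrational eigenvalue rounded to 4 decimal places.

[0, 5, 5, 5, 5, 5, 5, 5, 5, 10]

With the vertex order [1, 2, 3, 4, 5, 6, 7, 8, 9, 10], the degrees are [5, 5, 5, 5, 5, 5, 5, 5, 5, 5], giving D = diag(5, 5, 5, 5, 5, 5, 5, 5, 5, 5) and L = D - A. Since every row of L sums to 0, the all-ones vector is in the kernel and 0 is an eigenvalue. The eigenvalues sum to 50, which equals trace(L) = 2|E|. The largest eigenvalue, 10, is at most the vertex count 10.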